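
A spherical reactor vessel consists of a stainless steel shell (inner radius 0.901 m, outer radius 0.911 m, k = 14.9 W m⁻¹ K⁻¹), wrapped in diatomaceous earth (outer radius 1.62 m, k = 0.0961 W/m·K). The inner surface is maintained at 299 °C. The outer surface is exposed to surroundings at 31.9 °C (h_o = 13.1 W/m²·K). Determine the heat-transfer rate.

Resistance network (inner→outer):
  R_stainless steel = (1/0.901 − 1/0.911)/(4πk) = 0.01218/(4π·14.9) = 6.507×10^-5 K/W
  R_diatomaceous earth = (1/0.911 − 1/1.62)/(4πk) = 0.4804/(4π·0.0961) = 0.3978 K/W
  R_conv,out = 1/(4πr²h) = 1/(4π·1.62²·13.1) = 0.002315 K/W
ΣR = 6.507×10^-5 + 0.3978 + 0.002315 = 0.4002 K/W
Q = ΔT/ΣR = (299 °C − 31.9 °C)/0.4002 = 667 W

Q = 667 W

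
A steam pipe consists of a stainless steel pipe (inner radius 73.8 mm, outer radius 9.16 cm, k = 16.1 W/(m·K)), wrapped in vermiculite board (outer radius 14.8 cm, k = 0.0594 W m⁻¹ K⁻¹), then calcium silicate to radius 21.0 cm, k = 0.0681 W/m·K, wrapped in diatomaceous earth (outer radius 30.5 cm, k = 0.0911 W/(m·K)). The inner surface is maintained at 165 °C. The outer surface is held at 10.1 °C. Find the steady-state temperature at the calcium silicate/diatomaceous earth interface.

Series thermal resistances, inner to outer:
  R'_stainless steel = ln(0.0916/0.0738)/(2πk) = 0.2161/(2π·16.1) = 0.002136 m·K/W
  R'_vermiculite board = ln(0.148/0.0916)/(2πk) = 0.4798/(2π·0.0594) = 1.286 m·K/W
  R'_calcium silicate = ln(0.210/0.148)/(2πk) = 0.3499/(2π·0.0681) = 0.8177 m·K/W
  R'_diatomaceous earth = ln(0.305/0.210)/(2πk) = 0.3732/(2π·0.0911) = 0.6520 m·K/W
ΣR = 0.002136 + 1.286 + 0.8177 + 0.6520 = 2.758 m·K/W
Q' = ΔT/ΣR = (165 °C − 10.1 °C)/2.758 = 56.16 W/m
From the inner boundary to the calcium silicate/diatomaceous earth interface, ΣR_partial = 2.106 m·K/W.
T_interface = T_in − Q'·ΣR_partial = 165 °C − (56.16)(2.106) = 46.7 °C

T = 46.7 °C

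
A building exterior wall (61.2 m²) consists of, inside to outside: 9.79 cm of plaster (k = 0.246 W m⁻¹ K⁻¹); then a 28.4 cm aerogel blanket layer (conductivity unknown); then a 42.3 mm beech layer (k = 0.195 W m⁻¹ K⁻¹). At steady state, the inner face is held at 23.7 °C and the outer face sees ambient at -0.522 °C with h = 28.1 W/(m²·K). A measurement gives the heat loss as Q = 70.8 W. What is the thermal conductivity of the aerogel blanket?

ΣR = ΔT/Q = |23.7 − -0.522|/70.8 = 0.3421 K/W
Known resistances:
  R_plaster = L/(kA) = 0.0979/(0.246·61.2) = 0.006503 K/W
  R_beech = L/(kA) = 0.0423/(0.195·61.2) = 0.003544 K/W
  R_conv,out = 1/(hA) = 1/(28.1·61.2) = 5.815×10^-4 K/W
R_aerogel blanket = ΣR − ΣR_known = 0.3421 − 0.01063 = 0.3315 K/W
L/(kA) = 0.3315 ⇒ k = 0.284/(0.3315·61.2) = 0.0140 W/m·K

k = 0.0140 W/m·K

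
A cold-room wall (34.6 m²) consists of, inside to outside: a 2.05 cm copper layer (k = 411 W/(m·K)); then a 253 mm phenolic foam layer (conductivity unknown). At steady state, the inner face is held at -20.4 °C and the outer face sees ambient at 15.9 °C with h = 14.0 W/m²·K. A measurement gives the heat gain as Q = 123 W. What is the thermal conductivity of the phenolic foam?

ΣR = ΔT/Q = |-20.4 − 15.9|/123 = 0.2951 K/W
Known resistances:
  R_copper = L/(kA) = 0.0205/(411·34.6) = 1.442×10^-6 K/W
  R_conv,out = 1/(hA) = 1/(14.0·34.6) = 0.002064 K/W
R_phenolic foam = ΣR − ΣR_known = 0.2951 − 0.002065 = 0.2930 K/W
L/(kA) = 0.2930 ⇒ k = 0.253/(0.2930·34.6) = 0.0250 W/m·K

k = 0.0250 W/m·K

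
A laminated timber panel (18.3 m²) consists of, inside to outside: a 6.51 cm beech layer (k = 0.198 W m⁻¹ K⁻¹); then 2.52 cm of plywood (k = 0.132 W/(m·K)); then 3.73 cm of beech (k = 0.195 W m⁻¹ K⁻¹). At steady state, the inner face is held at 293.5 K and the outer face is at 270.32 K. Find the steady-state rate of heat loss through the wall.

Series thermal resistances, inner to outer:
  R_beech = L/(kA) = 0.0651/(0.198·18.3) = 0.01797 K/W
  R_plywood = L/(kA) = 0.0252/(0.132·18.3) = 0.01043 K/W
  R_beech = L/(kA) = 0.0373/(0.195·18.3) = 0.01045 K/W
ΣR = 0.01797 + 0.01043 + 0.01045 = 0.03885 K/W
Q = ΔT/ΣR = (293.5 K − 270.32 K)/0.03885 = 597 W

Q = 597 W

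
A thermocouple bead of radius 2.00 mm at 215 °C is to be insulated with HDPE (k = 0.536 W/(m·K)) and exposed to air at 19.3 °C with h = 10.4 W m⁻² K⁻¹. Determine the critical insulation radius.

r_cr = 10.3 cm

For a sphere, r_cr = 2k_ins/h = 2·0.536/10.4 = 0.103 m = 10.3 cm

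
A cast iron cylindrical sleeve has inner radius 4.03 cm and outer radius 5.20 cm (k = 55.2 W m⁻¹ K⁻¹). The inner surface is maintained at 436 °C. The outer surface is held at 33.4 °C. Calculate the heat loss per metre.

Q' = 2πk·ΔT/ln(r₂/r₁) = 2π × 55.2 × 402.6 / ln(0.0520/0.0403) = 5.48×10^5 W/m

Q' = 548 kW/m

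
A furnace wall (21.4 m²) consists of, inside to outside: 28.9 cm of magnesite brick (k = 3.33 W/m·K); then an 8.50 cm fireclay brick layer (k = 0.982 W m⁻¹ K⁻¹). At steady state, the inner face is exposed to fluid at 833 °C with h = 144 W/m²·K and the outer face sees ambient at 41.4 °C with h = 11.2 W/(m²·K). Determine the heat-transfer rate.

Resistance network (inner→outer):
  R_conv,in = 1/(hA) = 1/(144·21.4) = 3.245×10^-4 K/W
  R_magnesite brick = L/(kA) = 0.289/(3.33·21.4) = 0.004055 K/W
  R_fireclay brick = L/(kA) = 0.0850/(0.982·21.4) = 0.004045 K/W
  R_conv,out = 1/(hA) = 1/(11.2·21.4) = 0.004172 K/W
ΣR = 3.245×10^-4 + 0.004055 + 0.004045 + 0.004172 = 0.01260 K/W
Q = ΔT/ΣR = (833 °C − 41.4 °C)/0.01260 = 62800 W

Q = 62.8 kW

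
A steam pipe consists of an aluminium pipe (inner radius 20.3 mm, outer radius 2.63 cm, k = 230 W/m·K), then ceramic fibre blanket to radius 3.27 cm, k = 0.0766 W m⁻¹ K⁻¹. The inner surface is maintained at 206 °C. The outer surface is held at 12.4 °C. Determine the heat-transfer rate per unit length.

Treat each layer as a resistance in series:
  R'_aluminium = ln(0.0263/0.0203)/(2πk) = 0.2589/(2π·230) = 1.792×10^-4 m·K/W
  R'_ceramic fibre blanket = ln(0.0327/0.0263)/(2πk) = 0.2178/(2π·0.0766) = 0.4525 m·K/W
ΣR = 1.792×10^-4 + 0.4525 = 0.4527 m·K/W
Q' = ΔT/ΣR = (206 °C − 12.4 °C)/0.4527 = 428 W/m

Q' = 428 W/m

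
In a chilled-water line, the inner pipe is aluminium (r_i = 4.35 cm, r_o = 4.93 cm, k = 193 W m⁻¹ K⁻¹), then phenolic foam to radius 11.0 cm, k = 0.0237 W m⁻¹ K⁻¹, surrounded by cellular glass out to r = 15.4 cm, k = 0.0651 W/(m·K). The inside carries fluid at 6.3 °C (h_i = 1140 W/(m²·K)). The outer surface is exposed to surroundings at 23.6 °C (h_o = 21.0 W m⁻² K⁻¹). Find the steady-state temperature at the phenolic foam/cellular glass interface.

Treat each layer as a resistance in series:
  R'_conv,in = 1/(2πr h) = 1/(2π·0.0435·1140) = 0.003209 m·K/W
  R'_aluminium = ln(0.0493/0.0435)/(2πk) = 0.1252/(2π·193) = 1.032×10^-4 m·K/W
  R'_phenolic foam = ln(0.110/0.0493)/(2πk) = 0.8026/(2π·0.0237) = 5.389 m·K/W
  R'_cellular glass = ln(0.154/0.110)/(2πk) = 0.3365/(2π·0.0651) = 0.8226 m·K/W
  R'_conv,out = 1/(2πr h) = 1/(2π·0.154·21.0) = 0.04921 m·K/W
ΣR = 0.003209 + 1.032×10^-4 + 5.389 + 0.8226 + 0.04921 = 6.264 m·K/W
Q' = ΔT/ΣR = (6.3 °C − 23.6 °C)/6.264 = -2.762 W/m
From the inner boundary to the phenolic foam/cellular glass interface, ΣR_partial = 5.392 m·K/W.
T_interface = T_in − Q'·ΣR_partial = 6.3 °C − (-2.762)(5.392) = 21.2 °C

T = 21.2 °C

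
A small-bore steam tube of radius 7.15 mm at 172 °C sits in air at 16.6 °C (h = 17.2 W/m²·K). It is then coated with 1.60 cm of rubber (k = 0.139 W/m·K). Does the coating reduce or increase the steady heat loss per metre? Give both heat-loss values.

reduces: 120 → 89.1 W/m

Critical radius for a cylinder: r_cr = k/h = 0.00808 m = 0.808 cm.
Outer radius after coating: r₂ = 0.00715 + 0.0160 = 0.02315 m.
r₁ < r_cr < r₂: heat loss rises to a maximum at r_cr then falls. Whether the coating helps depends on whether Q(r₂) has dropped back below Q(r₁).
Bare: R = 1/(2πr₁h) = 1.294 m·K/W; Q = 155.4/1.294 = 120 W/m.
Coated: R = R_cond + R_conv = 1.745 m·K/W; Q = 155.4/1.745 = 89.1 W/m.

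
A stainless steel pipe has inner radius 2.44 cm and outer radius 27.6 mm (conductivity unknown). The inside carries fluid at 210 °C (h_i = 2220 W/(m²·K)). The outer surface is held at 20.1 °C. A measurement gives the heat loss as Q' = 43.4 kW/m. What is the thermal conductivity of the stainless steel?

ΣR = ΔT/Q' = |210 − 20.1|/43400 = 0.004376 m·K/W
Known resistances:
  R'_conv,in = 1/(2πr h) = 1/(2π·0.0244·2220) = 0.002938 m·K/W
R_stainless steel = ΣR − ΣR_known = 0.004376 − 0.002938 = 0.001438 m·K/W
ln(r₂/r₁)/(2πk) = 0.001438 ⇒ k = 0.1232/(2π·0.001438) = 13.6 W/m·K

k = 13.6 W/m·K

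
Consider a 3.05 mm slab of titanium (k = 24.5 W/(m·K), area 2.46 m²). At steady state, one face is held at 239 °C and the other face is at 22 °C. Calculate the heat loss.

Q = kA·ΔT/L = 24.5 × 2.46 × |239 °C − 22 °C| / 0.00305 = 4.29×10^6 W

Q = 4.29×10^6 W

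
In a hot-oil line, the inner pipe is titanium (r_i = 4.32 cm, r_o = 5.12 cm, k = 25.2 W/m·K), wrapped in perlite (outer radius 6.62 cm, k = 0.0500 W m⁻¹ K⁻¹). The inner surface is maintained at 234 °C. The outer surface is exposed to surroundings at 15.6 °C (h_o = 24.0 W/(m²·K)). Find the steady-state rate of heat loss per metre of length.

Treat each layer as a resistance in series:
  R'_titanium = ln(0.0512/0.0432)/(2πk) = 0.1699/(2π·25.2) = 0.001073 m·K/W
  R'_perlite = ln(0.0662/0.0512)/(2πk) = 0.2569/(2π·0.0500) = 0.8179 m·K/W
  R'_conv,out = 1/(2πr h) = 1/(2π·0.0662·24.0) = 0.1002 m·K/W
ΣR = 0.001073 + 0.8179 + 0.1002 = 0.9192 m·K/W
Q' = ΔT/ΣR = (234 °C − 15.6 °C)/0.9192 = 238 W/m

Q' = 238 W/m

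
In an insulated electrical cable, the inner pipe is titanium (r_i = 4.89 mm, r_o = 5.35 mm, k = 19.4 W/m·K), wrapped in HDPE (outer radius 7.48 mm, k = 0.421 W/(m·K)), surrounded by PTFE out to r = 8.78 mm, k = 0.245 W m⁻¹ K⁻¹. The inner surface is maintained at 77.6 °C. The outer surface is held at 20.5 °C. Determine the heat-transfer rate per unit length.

Q' = 247 W/m

Resistance network (inner→outer):
  R'_titanium = ln(0.00535/0.00489)/(2πk) = 0.08990/(2π·19.4) = 7.376×10^-4 m·K/W
  R'_HDPE = ln(0.00748/0.00535)/(2πk) = 0.3351/(2π·0.421) = 0.1267 m·K/W
  R'_PTFE = ln(0.00878/0.00748)/(2πk) = 0.1602/(2π·0.245) = 0.1041 m·K/W
ΣR = 7.376×10^-4 + 0.1267 + 0.1041 = 0.2315 m·K/W
Q' = ΔT/ΣR = (77.6 °C − 20.5 °C)/0.2315 = 247 W/m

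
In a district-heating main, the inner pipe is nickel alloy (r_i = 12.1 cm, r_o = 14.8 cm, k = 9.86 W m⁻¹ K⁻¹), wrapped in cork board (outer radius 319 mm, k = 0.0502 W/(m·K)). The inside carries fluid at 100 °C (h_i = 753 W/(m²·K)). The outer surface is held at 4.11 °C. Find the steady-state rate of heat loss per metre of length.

Resistance network (inner→outer):
  R'_conv,in = 1/(2πr h) = 1/(2π·0.121·753) = 0.001747 m·K/W
  R'_nickel alloy = ln(0.148/0.121)/(2πk) = 0.2014/(2π·9.86) = 0.003251 m·K/W
  R'_cork board = ln(0.319/0.148)/(2πk) = 0.7680/(2π·0.0502) = 2.435 m·K/W
ΣR = 0.001747 + 0.003251 + 2.435 = 2.440 m·K/W
Q' = ΔT/ΣR = (100 °C − 4.11 °C)/2.440 = 39.3 W/m

Q' = 39.3 W/m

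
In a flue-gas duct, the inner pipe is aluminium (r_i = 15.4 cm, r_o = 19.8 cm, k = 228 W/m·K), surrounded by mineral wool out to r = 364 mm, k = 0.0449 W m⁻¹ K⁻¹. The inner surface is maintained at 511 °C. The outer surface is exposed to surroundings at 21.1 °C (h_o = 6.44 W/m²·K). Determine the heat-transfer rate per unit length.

Q' = 220 W/m

Series thermal resistances, inner to outer:
  R'_aluminium = ln(0.198/0.154)/(2πk) = 0.2513/(2π·228) = 1.754×10^-4 m·K/W
  R'_mineral wool = ln(0.364/0.198)/(2πk) = 0.6089/(2π·0.0449) = 2.158 m·K/W
  R'_conv,out = 1/(2πr h) = 1/(2π·0.364·6.44) = 0.06789 m·K/W
ΣR = 1.754×10^-4 + 2.158 + 0.06789 = 2.226 m·K/W
Q' = ΔT/ΣR = (511 °C − 21.1 °C)/2.226 = 220 W/m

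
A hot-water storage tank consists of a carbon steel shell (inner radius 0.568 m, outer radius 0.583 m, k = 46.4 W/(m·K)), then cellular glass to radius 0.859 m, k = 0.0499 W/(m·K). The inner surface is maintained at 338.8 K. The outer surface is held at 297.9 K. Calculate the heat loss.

Treat each layer as a resistance in series:
  R_carbon steel = (1/0.568 − 1/0.583)/(4πk) = 0.04530/(4π·46.4) = 7.769×10^-5 K/W
  R_cellular glass = (1/0.583 − 1/0.859)/(4πk) = 0.5511/(4π·0.0499) = 0.8789 K/W
ΣR = 7.769×10^-5 + 0.8789 = 0.8790 K/W
Q = ΔT/ΣR = (338.8 K − 297.9 K)/0.8790 = 46.5 W

Q = 46.5 W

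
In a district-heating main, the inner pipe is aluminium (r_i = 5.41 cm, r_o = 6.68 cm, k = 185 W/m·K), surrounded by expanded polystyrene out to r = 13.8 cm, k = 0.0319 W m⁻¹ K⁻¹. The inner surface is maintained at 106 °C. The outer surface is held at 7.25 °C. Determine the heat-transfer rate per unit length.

Q' = 27.3 W/m

Series thermal resistances, inner to outer:
  R'_aluminium = ln(0.0668/0.0541)/(2πk) = 0.2109/(2π·185) = 1.814×10^-4 m·K/W
  R'_expanded polystyrene = ln(0.138/0.0668)/(2πk) = 0.7256/(2π·0.0319) = 3.620 m·K/W
ΣR = 1.814×10^-4 + 3.620 = 3.620 m·K/W
Q' = ΔT/ΣR = (106 °C − 7.25 °C)/3.620 = 27.3 W/m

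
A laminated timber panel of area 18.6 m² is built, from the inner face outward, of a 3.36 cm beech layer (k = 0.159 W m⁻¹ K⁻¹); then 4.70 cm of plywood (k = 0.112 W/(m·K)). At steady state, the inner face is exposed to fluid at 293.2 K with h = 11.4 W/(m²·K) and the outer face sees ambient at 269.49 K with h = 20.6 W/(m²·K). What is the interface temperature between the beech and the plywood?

Treat each layer as a resistance in series:
  R_conv,in = 1/(hA) = 1/(11.4·18.6) = 0.004716 K/W
  R_beech = L/(kA) = 0.0336/(0.159·18.6) = 0.01136 K/W
  R_plywood = L/(kA) = 0.0470/(0.112·18.6) = 0.02256 K/W
  R_conv,out = 1/(hA) = 1/(20.6·18.6) = 0.002610 K/W
ΣR = 0.004716 + 0.01136 + 0.02256 + 0.002610 = 0.04125 K/W
Q = ΔT/ΣR = (293.2 K − 269.49 K)/0.04125 = 574.8 W
From the inner boundary to the beech/plywood interface, ΣR_partial = 0.01608 K/W.
T_interface = T_in − Q·ΣR_partial = 293.2 K − (574.8)(0.01608) = 284.0 K

T = 284.0 K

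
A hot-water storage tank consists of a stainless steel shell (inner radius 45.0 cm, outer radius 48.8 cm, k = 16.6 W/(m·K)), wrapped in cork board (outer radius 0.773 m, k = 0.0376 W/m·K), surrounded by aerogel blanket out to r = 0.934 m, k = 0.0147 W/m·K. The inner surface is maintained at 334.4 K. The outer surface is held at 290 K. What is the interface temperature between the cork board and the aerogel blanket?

T = 309.1 K

Series thermal resistances, inner to outer:
  R_stainless steel = (1/0.450 − 1/0.488)/(4πk) = 0.1730/(4π·16.6) = 8.295×10^-4 K/W
  R_cork board = (1/0.488 − 1/0.773)/(4πk) = 0.7555/(4π·0.0376) = 1.599 K/W
  R_aerogel blanket = (1/0.773 − 1/0.934)/(4πk) = 0.2230/(4π·0.0147) = 1.207 K/W
ΣR = 8.295×10^-4 + 1.599 + 1.207 = 2.807 K/W
Q = ΔT/ΣR = (334.4 K − 290 K)/2.807 = 15.82 W
From the inner boundary to the cork board/aerogel blanket interface, ΣR_partial = 1.600 K/W.
T_interface = T_in − Q·ΣR_partial = 334.4 K − (15.82)(1.600) = 309.1 K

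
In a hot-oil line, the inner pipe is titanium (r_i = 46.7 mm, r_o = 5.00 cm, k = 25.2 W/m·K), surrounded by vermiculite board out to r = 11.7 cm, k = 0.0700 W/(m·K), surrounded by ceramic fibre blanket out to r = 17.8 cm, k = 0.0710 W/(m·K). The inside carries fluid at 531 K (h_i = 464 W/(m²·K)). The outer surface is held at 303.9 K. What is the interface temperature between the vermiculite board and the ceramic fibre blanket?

T = 378 K

Resistance network (inner→outer):
  R'_conv,in = 1/(2πr h) = 1/(2π·0.0467·464) = 0.007345 m·K/W
  R'_titanium = ln(0.0500/0.0467)/(2πk) = 0.06828/(2π·25.2) = 4.312×10^-4 m·K/W
  R'_vermiculite board = ln(0.117/0.0500)/(2πk) = 0.8502/(2π·0.0700) = 1.933 m·K/W
  R'_ceramic fibre blanket = ln(0.178/0.117)/(2πk) = 0.4196/(2π·0.0710) = 0.9406 m·K/W
ΣR = 0.007345 + 4.312×10^-4 + 1.933 + 0.9406 = 2.881 m·K/W
Q' = ΔT/ΣR = (531 K − 303.9 K)/2.881 = 78.83 W/m
From the inner boundary to the vermiculite board/ceramic fibre blanket interface, ΣR_partial = 1.941 m·K/W.
T_interface = T_in − Q'·ΣR_partial = 531 K − (78.83)(1.941) = 378 K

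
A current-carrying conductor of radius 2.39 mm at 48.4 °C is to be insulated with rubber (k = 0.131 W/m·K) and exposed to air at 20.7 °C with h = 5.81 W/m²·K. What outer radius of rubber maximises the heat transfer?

For a cylinder, r_cr = k_ins/h = 0.131/5.81 = 0.0225 m = 2.25 cm

r_cr = 2.25 cm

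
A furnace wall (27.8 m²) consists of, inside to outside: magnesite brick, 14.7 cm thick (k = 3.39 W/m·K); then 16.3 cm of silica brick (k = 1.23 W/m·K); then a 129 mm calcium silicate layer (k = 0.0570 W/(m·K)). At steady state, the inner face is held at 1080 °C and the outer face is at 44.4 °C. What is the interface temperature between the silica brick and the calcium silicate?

T = 1005 °C

Series thermal resistances, inner to outer:
  R_magnesite brick = L/(kA) = 0.147/(3.39·27.8) = 0.001560 K/W
  R_silica brick = L/(kA) = 0.163/(1.23·27.8) = 0.004767 K/W
  R_calcium silicate = L/(kA) = 0.129/(0.0570·27.8) = 0.08141 K/W
ΣR = 0.001560 + 0.004767 + 0.08141 = 0.08774 K/W
Q = ΔT/ΣR = (1080 °C − 44.4 °C)/0.08774 = 11800 W
From the inner boundary to the silica brick/calcium silicate interface, ΣR_partial = 0.006327 K/W.
T_interface = T_in − Q·ΣR_partial = 1080 °C − (11800)(0.006327) = 1005 °C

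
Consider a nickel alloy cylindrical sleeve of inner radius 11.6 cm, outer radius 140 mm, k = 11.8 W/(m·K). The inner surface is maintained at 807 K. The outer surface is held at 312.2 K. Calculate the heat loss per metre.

Q' = 2πk·ΔT/ln(r₂/r₁) = 2π × 11.8 × 494.8 / ln(0.140/0.116) = 1.95×10^5 W/m

Q' = 1.95×10^5 W/m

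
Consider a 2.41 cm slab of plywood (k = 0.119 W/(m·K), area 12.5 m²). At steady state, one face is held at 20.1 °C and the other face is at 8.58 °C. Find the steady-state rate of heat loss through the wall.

Q = 711 W

Q = kA·ΔT/L = 0.119 × 12.5 × |20.1 °C − 8.58 °C| / 0.0241 = 711 W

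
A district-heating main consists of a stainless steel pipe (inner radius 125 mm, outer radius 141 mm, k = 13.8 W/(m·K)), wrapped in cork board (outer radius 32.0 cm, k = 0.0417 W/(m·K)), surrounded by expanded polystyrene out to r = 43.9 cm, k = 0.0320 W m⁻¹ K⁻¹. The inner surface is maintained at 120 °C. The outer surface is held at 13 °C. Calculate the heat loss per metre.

Q' = 22.8 W/m

Series thermal resistances, inner to outer:
  R'_stainless steel = ln(0.141/0.125)/(2πk) = 0.1204/(2π·13.8) = 0.001389 m·K/W
  R'_cork board = ln(0.320/0.141)/(2πk) = 0.8196/(2π·0.0417) = 3.128 m·K/W
  R'_expanded polystyrene = ln(0.439/0.320)/(2πk) = 0.3162/(2π·0.0320) = 1.573 m·K/W
ΣR = 0.001389 + 3.128 + 1.573 = 4.702 m·K/W
Q' = ΔT/ΣR = (120 °C − 13 °C)/4.702 = 22.8 W/m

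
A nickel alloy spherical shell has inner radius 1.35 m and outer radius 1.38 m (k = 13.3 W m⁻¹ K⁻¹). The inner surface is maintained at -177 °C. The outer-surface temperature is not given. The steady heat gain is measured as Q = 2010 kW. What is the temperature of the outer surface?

Series resistances:
  R_nickel alloy = (1/1.35 − 1/1.38)/(4πk) = 0.01610/(4π·13.3) = 9.635×10^-5 K/W
ΣR = 9.635×10^-5 K/W
ΔT = Q·ΣR = 2.01×10^6 × 9.635×10^-5 = 193.7 K
Heat flows inward, so T_out = T_in + ΔT = -177 + 193.7 = 16.7 °C

T_out = 16.7 °C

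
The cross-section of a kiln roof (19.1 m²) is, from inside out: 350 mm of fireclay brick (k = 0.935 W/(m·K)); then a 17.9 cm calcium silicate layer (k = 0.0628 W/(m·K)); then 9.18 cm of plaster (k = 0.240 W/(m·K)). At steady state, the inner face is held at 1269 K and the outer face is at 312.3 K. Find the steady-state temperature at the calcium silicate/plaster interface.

T = 414 K

Resistance network (inner→outer):
  R_fireclay brick = L/(kA) = 0.350/(0.935·19.1) = 0.01960 K/W
  R_calcium silicate = L/(kA) = 0.179/(0.0628·19.1) = 0.1492 K/W
  R_plaster = L/(kA) = 0.0918/(0.240·19.1) = 0.02003 K/W
ΣR = 0.01960 + 0.1492 + 0.02003 = 0.1888 K/W
Q = ΔT/ΣR = (1269 K − 312.3 K)/0.1888 = 5067 W
From the inner boundary to the calcium silicate/plaster interface, ΣR_partial = 0.1688 K/W.
T_interface = T_in − Q·ΣR_partial = 1269 K − (5067)(0.1688) = 414 K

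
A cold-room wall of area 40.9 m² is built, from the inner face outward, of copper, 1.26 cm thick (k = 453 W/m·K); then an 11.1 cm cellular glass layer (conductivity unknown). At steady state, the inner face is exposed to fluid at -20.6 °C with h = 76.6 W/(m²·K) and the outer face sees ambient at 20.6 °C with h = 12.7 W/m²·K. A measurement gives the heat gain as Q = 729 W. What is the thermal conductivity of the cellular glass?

k = 0.0500 W/m·K

ΣR = ΔT/Q = |-20.6 − 20.6|/729 = 0.05652 K/W
Known resistances:
  R_conv,in = 1/(hA) = 1/(76.6·40.9) = 3.192×10^-4 K/W
  R_copper = L/(kA) = 0.0126/(453·40.9) = 6.801×10^-7 K/W
  R_conv,out = 1/(hA) = 1/(12.7·40.9) = 0.001925 K/W
R_cellular glass = ΣR − ΣR_known = 0.05652 − 0.002245 = 0.05428 K/W
L/(kA) = 0.05428 ⇒ k = 0.111/(0.05428·40.9) = 0.0500 W/m·K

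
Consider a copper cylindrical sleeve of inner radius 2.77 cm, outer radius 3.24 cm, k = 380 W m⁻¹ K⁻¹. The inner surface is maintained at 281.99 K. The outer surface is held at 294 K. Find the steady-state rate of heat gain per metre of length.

Q' = 183 kW/m

Q' = 2πk·ΔT/ln(r₂/r₁) = 2π × 380 × 12.01 / ln(0.0324/0.0277) = 1.83×10^5 W/m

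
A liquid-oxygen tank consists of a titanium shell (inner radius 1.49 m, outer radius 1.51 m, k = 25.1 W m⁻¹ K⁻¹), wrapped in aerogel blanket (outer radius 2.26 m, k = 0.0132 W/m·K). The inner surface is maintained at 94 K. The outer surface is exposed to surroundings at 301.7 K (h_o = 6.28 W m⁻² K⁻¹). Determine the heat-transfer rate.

Q = 156 W

Resistance network (inner→outer):
  R_titanium = (1/1.49 − 1/1.51)/(4πk) = 0.008889/(4π·25.1) = 2.818×10^-5 K/W
  R_aerogel blanket = (1/1.51 − 1/2.26)/(4πk) = 0.2198/(4π·0.0132) = 1.325 K/W
  R_conv,out = 1/(4πr²h) = 1/(4π·2.26²·6.28) = 0.002481 K/W
ΣR = 2.818×10^-5 + 1.325 + 0.002481 = 1.328 K/W
Q = ΔT/ΣR = (94 K − 301.7 K)/1.328 = -156 W
(Negative Q ⇒ heat flows inward; heat gain = 156 W.)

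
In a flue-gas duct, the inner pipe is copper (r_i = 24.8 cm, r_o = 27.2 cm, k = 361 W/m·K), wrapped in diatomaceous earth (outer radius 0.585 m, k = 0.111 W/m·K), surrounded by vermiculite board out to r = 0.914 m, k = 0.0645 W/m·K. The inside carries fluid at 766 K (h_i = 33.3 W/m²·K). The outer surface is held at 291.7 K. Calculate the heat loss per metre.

Resistance network (inner→outer):
  R'_conv,in = 1/(2πr h) = 1/(2π·0.248·33.3) = 0.01927 m·K/W
  R'_copper = ln(0.272/0.248)/(2πk) = 0.09237/(2π·361) = 4.072×10^-5 m·K/W
  R'_diatomaceous earth = ln(0.585/0.272)/(2πk) = 0.7658/(2π·0.111) = 1.098 m·K/W
  R'_vermiculite board = ln(0.914/0.585)/(2πk) = 0.4462/(2π·0.0645) = 1.101 m·K/W
ΣR = 0.01927 + 4.072×10^-5 + 1.098 + 1.101 = 2.218 m·K/W
Q' = ΔT/ΣR = (766 K − 291.7 K)/2.218 = 214 W/m

Q' = 214 W/m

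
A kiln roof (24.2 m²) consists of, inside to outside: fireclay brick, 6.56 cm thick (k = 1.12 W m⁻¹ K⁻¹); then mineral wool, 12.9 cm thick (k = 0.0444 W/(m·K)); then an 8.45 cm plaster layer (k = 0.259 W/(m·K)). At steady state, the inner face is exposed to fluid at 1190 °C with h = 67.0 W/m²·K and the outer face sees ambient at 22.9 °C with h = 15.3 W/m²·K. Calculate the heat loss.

Q = 8380 W

Resistance network (inner→outer):
  R_conv,in = 1/(hA) = 1/(67.0·24.2) = 6.168×10^-4 K/W
  R_fireclay brick = L/(kA) = 0.0656/(1.12·24.2) = 0.002420 K/W
  R_mineral wool = L/(kA) = 0.129/(0.0444·24.2) = 0.1201 K/W
  R_plaster = L/(kA) = 0.0845/(0.259·24.2) = 0.01348 K/W
  R_conv,out = 1/(hA) = 1/(15.3·24.2) = 0.002701 K/W
ΣR = 6.168×10^-4 + 0.002420 + 0.1201 + 0.01348 + 0.002701 = 0.1393 K/W
Q = ΔT/ΣR = (1190 °C − 22.9 °C)/0.1393 = 8380 W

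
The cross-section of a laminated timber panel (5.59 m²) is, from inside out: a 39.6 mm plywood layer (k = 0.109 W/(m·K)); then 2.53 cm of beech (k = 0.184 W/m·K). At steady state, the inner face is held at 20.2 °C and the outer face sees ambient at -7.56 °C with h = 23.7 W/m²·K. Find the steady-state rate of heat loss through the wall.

Q = 286 W

Treat each layer as a resistance in series:
  R_plywood = L/(kA) = 0.0396/(0.109·5.59) = 0.06499 K/W
  R_beech = L/(kA) = 0.0253/(0.184·5.59) = 0.02460 K/W
  R_conv,out = 1/(hA) = 1/(23.7·5.59) = 0.007548 K/W
ΣR = 0.06499 + 0.02460 + 0.007548 = 0.09714 K/W
Q = ΔT/ΣR = (20.2 °C − -7.56 °C)/0.09714 = 286 W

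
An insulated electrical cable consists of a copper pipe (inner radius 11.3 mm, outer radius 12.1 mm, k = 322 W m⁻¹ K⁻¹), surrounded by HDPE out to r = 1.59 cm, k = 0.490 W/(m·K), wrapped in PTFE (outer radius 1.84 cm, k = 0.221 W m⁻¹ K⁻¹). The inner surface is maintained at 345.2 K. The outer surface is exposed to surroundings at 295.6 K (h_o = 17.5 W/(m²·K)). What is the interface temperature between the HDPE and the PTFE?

T = 338.8 K

Resistance network (inner→outer):
  R'_copper = ln(0.0121/0.0113)/(2πk) = 0.06840/(2π·322) = 3.381×10^-5 m·K/W
  R'_HDPE = ln(0.0159/0.0121)/(2πk) = 0.2731/(2π·0.490) = 0.08871 m·K/W
  R'_PTFE = ln(0.0184/0.0159)/(2πk) = 0.1460/(2π·0.221) = 0.1052 m·K/W
  R'_conv,out = 1/(2πr h) = 1/(2π·0.0184·17.5) = 0.4943 m·K/W
ΣR = 3.381×10^-5 + 0.08871 + 0.1052 + 0.4943 = 0.6882 m·K/W
Q' = ΔT/ΣR = (345.2 K − 295.6 K)/0.6882 = 72.07 W/m
From the inner boundary to the HDPE/PTFE interface, ΣR_partial = 0.08874 m·K/W.
T_interface = T_in − Q'·ΣR_partial = 345.2 K − (72.07)(0.08874) = 338.8 K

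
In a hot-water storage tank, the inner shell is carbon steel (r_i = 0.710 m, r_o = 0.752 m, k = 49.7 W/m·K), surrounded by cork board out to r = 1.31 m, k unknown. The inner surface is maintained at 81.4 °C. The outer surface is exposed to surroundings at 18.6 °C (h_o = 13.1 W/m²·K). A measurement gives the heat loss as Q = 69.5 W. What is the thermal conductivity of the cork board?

ΣR = ΔT/Q = |81.4 − 18.6|/69.5 = 0.9036 K/W
Known resistances:
  R_carbon steel = (1/0.710 − 1/0.752)/(4πk) = 0.07866/(4π·49.7) = 1.260×10^-4 K/W
  R_conv,out = 1/(4πr²h) = 1/(4π·1.31²·13.1) = 0.003540 K/W
R_cork board = ΣR − ΣR_known = 0.9036 − 0.003666 = 0.8999 K/W
(1/r₁−1/r₂)/(4πk) = 0.8999 ⇒ k = 0.5664/(4π·0.8999) = 0.0501 W/m·K

k = 0.0501 W/m·K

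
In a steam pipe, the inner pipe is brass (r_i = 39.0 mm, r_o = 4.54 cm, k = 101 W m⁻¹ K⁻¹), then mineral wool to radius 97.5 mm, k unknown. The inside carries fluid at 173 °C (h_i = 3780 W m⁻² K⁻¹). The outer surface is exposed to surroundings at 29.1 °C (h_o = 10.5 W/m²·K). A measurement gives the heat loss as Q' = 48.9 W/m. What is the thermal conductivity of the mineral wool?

k = 0.0437 W/m·K

ΣR = ΔT/Q' = |173 − 29.1|/48.9 = 2.943 m·K/W
Known resistances:
  R'_conv,in = 1/(2πr h) = 1/(2π·0.0390·3780) = 0.001080 m·K/W
  R'_brass = ln(0.0454/0.0390)/(2πk) = 0.1520/(2π·101) = 2.394×10^-4 m·K/W
  R'_conv,out = 1/(2πr h) = 1/(2π·0.0975·10.5) = 0.1555 m·K/W
R_mineral wool = ΣR − ΣR_known = 2.943 − 0.1568 = 2.786 m·K/W
ln(r₂/r₁)/(2πk) = 2.786 ⇒ k = 0.7643/(2π·2.786) = 0.0437 W/m·K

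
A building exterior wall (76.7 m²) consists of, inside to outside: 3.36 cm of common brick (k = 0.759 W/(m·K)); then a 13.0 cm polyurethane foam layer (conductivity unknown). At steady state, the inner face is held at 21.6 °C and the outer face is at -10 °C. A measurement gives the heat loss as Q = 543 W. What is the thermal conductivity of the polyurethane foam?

ΣR = ΔT/Q = |21.6 − -10|/543 = 0.05820 K/W
Known resistances:
  R_common brick = L/(kA) = 0.0336/(0.759·76.7) = 5.772×10^-4 K/W
R_polyurethane foam = ΣR − ΣR_known = 0.05820 − 5.772×10^-4 = 0.05762 K/W
L/(kA) = 0.05762 ⇒ k = 0.130/(0.05762·76.7) = 0.0294 W/m·K

k = 0.0294 W/m·K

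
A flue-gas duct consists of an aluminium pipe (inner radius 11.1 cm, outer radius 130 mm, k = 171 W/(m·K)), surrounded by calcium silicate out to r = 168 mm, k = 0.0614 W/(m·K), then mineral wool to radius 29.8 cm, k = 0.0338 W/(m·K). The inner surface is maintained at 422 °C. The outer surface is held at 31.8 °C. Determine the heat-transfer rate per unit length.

Q' = 116 W/m

Treat each layer as a resistance in series:
  R'_aluminium = ln(0.130/0.111)/(2πk) = 0.1580/(2π·171) = 1.471×10^-4 m·K/W
  R'_calcium silicate = ln(0.168/0.130)/(2πk) = 0.2564/(2π·0.0614) = 0.6647 m·K/W
  R'_mineral wool = ln(0.298/0.168)/(2πk) = 0.5731/(2π·0.0338) = 2.699 m·K/W
ΣR = 1.471×10^-4 + 0.6647 + 2.699 = 3.364 m·K/W
Q' = ΔT/ΣR = (422 °C − 31.8 °C)/3.364 = 116 W/m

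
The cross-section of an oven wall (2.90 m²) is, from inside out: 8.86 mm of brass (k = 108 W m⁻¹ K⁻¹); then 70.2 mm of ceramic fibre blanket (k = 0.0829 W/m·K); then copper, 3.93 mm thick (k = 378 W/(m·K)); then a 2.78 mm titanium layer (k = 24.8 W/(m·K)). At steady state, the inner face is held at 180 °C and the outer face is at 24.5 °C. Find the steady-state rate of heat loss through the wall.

Resistance network (inner→outer):
  R_brass = L/(kA) = 0.00886/(108·2.90) = 2.829×10^-5 K/W
  R_ceramic fibre blanket = L/(kA) = 0.0702/(0.0829·2.90) = 0.2920 K/W
  R_copper = L/(kA) = 0.00393/(378·2.90) = 3.585×10^-6 K/W
  R_titanium = L/(kA) = 0.00278/(24.8·2.90) = 3.865×10^-5 K/W
ΣR = 2.829×10^-5 + 0.2920 + 3.585×10^-6 + 3.865×10^-5 = 0.2921 K/W
Q = ΔT/ΣR = (180 °C − 24.5 °C)/0.2921 = 532 W

Q = 532 W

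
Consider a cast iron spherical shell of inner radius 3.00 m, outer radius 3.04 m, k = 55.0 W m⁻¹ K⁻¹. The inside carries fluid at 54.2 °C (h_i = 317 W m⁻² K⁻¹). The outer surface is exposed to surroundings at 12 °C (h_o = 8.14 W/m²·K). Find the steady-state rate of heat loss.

Q = 38.6 kW

Treat each layer as a resistance in series:
  R_conv,in = 1/(4πr²h) = 1/(4π·3.00²·317) = 2.789×10^-5 K/W
  R_cast iron = (1/3.00 − 1/3.04)/(4πk) = 0.004386/(4π·55.0) = 6.346×10^-6 K/W
  R_conv,out = 1/(4πr²h) = 1/(4π·3.04²·8.14) = 0.001058 K/W
ΣR = 2.789×10^-5 + 6.346×10^-6 + 0.001058 = 0.001092 K/W
Q = ΔT/ΣR = (54.2 °C − 12 °C)/0.001092 = 38600 W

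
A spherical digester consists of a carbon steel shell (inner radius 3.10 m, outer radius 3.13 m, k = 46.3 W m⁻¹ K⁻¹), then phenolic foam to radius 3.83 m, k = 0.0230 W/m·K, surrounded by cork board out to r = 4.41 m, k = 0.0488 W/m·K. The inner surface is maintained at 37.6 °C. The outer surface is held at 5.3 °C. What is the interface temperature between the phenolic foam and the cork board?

T = 12.3 °C

Series thermal resistances, inner to outer:
  R_carbon steel = (1/3.10 − 1/3.13)/(4πk) = 0.003092/(4π·46.3) = 5.314×10^-6 K/W
  R_phenolic foam = (1/3.13 − 1/3.83)/(4πk) = 0.05839/(4π·0.0230) = 0.2020 K/W
  R_cork board = (1/3.83 − 1/4.41)/(4πk) = 0.03434/(4π·0.0488) = 0.05600 K/W
ΣR = 5.314×10^-6 + 0.2020 + 0.05600 = 0.2580 K/W
Q = ΔT/ΣR = (37.6 °C − 5.3 °C)/0.2580 = 125.2 W
From the inner boundary to the phenolic foam/cork board interface, ΣR_partial = 0.2020 K/W.
T_interface = T_in − Q·ΣR_partial = 37.6 °C − (125.2)(0.2020) = 12.3 °C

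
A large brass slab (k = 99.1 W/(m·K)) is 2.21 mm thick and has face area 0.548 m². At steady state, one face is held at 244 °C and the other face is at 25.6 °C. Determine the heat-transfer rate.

Q = kA·ΔT/L = 99.1 × 0.548 × |244 °C − 25.6 °C| / 0.00221 = 5.37×10^6 W

Q = 5.37×10^6 W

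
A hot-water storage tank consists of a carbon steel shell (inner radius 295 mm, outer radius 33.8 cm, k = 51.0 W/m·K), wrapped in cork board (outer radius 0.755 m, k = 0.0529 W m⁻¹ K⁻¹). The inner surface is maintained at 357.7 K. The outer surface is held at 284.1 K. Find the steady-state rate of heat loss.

Q = 29.9 W

Series thermal resistances, inner to outer:
  R_carbon steel = (1/0.295 − 1/0.338)/(4πk) = 0.4313/(4π·51.0) = 6.729×10^-4 K/W
  R_cork board = (1/0.338 − 1/0.755)/(4πk) = 1.634/(4π·0.0529) = 2.458 K/W
ΣR = 6.729×10^-4 + 2.458 = 2.459 K/W
Q = ΔT/ΣR = (357.7 K − 284.1 K)/2.459 = 29.9 W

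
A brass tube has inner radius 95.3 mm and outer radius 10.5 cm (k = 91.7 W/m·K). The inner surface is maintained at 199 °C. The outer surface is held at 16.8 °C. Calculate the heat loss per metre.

Q' = 1.08×10^6 W/m

Q' = 2πk·ΔT/ln(r₂/r₁) = 2π × 91.7 × 182.2 / ln(0.105/0.0953) = 1.08×10^6 W/m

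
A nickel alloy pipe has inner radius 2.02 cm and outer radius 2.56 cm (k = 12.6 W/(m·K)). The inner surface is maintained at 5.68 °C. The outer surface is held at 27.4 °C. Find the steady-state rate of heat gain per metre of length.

Q' = 7.26 kW/m

Q' = 2πk·ΔT/ln(r₂/r₁) = 2π × 12.6 × 21.72 / ln(0.0256/0.0202) = 7260 W/m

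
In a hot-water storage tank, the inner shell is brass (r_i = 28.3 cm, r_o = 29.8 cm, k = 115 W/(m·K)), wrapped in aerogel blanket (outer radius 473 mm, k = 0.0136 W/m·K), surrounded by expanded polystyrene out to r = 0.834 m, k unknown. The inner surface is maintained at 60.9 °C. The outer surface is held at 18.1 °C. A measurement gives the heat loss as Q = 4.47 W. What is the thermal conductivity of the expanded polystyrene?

ΣR = ΔT/Q = |60.9 − 18.1|/4.47 = 9.575 K/W
Known resistances:
  R_brass = (1/0.283 − 1/0.298)/(4πk) = 0.1779/(4π·115) = 1.231×10^-4 K/W
  R_aerogel blanket = (1/0.298 − 1/0.473)/(4πk) = 1.242/(4π·0.0136) = 7.265 K/W
R_expanded polystyrene = ΣR − ΣR_known = 9.575 − 7.265 = 2.310 K/W
(1/r₁−1/r₂)/(4πk) = 2.310 ⇒ k = 0.9151/(4π·2.310) = 0.0315 W/m·K

k = 0.0315 W/m·K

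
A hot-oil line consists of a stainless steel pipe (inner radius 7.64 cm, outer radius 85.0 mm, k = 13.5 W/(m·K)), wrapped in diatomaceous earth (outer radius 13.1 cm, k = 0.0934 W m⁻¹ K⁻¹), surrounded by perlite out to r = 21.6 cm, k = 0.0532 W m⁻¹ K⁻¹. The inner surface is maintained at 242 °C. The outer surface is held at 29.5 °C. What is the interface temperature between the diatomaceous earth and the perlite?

T = 172 °C

Resistance network (inner→outer):
  R'_stainless steel = ln(0.0850/0.0764)/(2πk) = 0.1067/(2π·13.5) = 0.001258 m·K/W
  R'_diatomaceous earth = ln(0.131/0.0850)/(2πk) = 0.4325/(2π·0.0934) = 0.7371 m·K/W
  R'_perlite = ln(0.216/0.131)/(2πk) = 0.5001/(2π·0.0532) = 1.496 m·K/W
ΣR = 0.001258 + 0.7371 + 1.496 = 2.234 m·K/W
Q' = ΔT/ΣR = (242 °C − 29.5 °C)/2.234 = 95.12 W/m
From the inner boundary to the diatomaceous earth/perlite interface, ΣR_partial = 0.7384 m·K/W.
T_interface = T_in − Q'·ΣR_partial = 242 °C − (95.12)(0.7384) = 172 °C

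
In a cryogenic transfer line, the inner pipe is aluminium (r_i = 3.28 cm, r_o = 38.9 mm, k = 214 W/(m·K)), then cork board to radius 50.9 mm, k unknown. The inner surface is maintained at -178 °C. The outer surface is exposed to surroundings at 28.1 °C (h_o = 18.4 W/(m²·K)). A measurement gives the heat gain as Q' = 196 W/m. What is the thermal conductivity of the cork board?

ΣR = ΔT/Q' = |-178 − 28.1|/196 = 1.052 m·K/W
Known resistances:
  R'_aluminium = ln(0.0389/0.0328)/(2πk) = 0.1706/(2π·214) = 1.269×10^-4 m·K/W
  R'_conv,out = 1/(2πr h) = 1/(2π·0.0509·18.4) = 0.1699 m·K/W
R_cork board = ΣR − ΣR_known = 1.052 − 0.1700 = 0.8820 m·K/W
ln(r₂/r₁)/(2πk) = 0.8820 ⇒ k = 0.2689/(2π·0.8820) = 0.0485 W/m·K

k = 0.0485 W/m·K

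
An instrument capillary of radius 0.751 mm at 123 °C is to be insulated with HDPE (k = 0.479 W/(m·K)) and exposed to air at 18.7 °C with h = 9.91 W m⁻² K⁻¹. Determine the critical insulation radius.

r_cr = 4.83 cm

For a cylinder, r_cr = k_ins/h = 0.479/9.91 = 0.0483 m = 4.83 cm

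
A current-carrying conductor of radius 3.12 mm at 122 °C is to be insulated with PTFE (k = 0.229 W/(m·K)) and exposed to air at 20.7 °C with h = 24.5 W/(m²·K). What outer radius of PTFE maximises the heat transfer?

r_cr = 0.935 cm

For a cylinder, r_cr = k_ins/h = 0.229/24.5 = 0.00935 m = 0.935 cm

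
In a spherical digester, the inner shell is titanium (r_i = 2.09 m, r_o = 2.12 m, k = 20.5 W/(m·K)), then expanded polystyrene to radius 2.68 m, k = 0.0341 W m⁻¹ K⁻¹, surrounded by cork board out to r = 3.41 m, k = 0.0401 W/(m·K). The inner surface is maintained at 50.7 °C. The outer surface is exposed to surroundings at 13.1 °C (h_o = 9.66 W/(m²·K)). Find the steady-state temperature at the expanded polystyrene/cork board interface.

T = 28.5 °C

Series thermal resistances, inner to outer:
  R_titanium = (1/2.09 − 1/2.12)/(4πk) = 0.006771/(4π·20.5) = 2.628×10^-5 K/W
  R_expanded polystyrene = (1/2.12 − 1/2.68)/(4πk) = 0.09856/(4π·0.0341) = 0.2300 K/W
  R_cork board = (1/2.68 − 1/3.41)/(4πk) = 0.07988/(4π·0.0401) = 0.1585 K/W
  R_conv,out = 1/(4πr²h) = 1/(4π·3.41²·9.66) = 7.084×10^-4 K/W
ΣR = 2.628×10^-5 + 0.2300 + 0.1585 + 7.084×10^-4 = 0.3892 K/W
Q = ΔT/ΣR = (50.7 °C − 13.1 °C)/0.3892 = 96.61 W
From the inner boundary to the expanded polystyrene/cork board interface, ΣR_partial = 0.2300 K/W.
T_interface = T_in − Q·ΣR_partial = 50.7 °C − (96.61)(0.2300) = 28.5 °C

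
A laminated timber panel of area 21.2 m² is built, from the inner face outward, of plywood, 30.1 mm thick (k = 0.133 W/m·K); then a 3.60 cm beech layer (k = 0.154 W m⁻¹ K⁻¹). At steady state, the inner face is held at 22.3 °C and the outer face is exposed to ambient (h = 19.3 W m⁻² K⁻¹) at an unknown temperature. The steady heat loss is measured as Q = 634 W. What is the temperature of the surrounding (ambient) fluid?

Series resistances:
  R_plywood = L/(kA) = 0.0301/(0.133·21.2) = 0.01068 K/W
  R_beech = L/(kA) = 0.0360/(0.154·21.2) = 0.01103 K/W
  R_conv,out = 1/(hA) = 1/(19.3·21.2) = 0.002444 K/W
ΣR = 0.02415 K/W
ΔT = Q·ΣR = 634 × 0.02415 = 15.31 K
Heat flows outward, so T_out = T_in − ΔT = 22.3 − 15.31 = 6.99 °C

T_out = 6.99 °C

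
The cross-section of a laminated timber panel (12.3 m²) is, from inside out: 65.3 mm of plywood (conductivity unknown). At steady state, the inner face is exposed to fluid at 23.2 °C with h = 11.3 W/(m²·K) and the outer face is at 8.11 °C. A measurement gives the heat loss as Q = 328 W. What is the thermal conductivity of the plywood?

k = 0.137 W/m·K

ΣR = ΔT/Q = |23.2 − 8.11|/328 = 0.04601 K/W
Known resistances:
  R_conv,in = 1/(hA) = 1/(11.3·12.3) = 0.007195 K/W
R_plywood = ΣR − ΣR_known = 0.04601 − 0.007195 = 0.03882 K/W
L/(kA) = 0.03882 ⇒ k = 0.0653/(0.03882·12.3) = 0.137 W/m·K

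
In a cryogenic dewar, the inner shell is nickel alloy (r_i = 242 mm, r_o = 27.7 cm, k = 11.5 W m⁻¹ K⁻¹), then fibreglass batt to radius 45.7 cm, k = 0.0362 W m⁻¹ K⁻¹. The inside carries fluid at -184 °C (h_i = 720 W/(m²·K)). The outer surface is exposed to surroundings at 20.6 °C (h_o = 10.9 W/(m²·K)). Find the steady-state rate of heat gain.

Resistance network (inner→outer):
  R_conv,in = 1/(4πr²h) = 1/(4π·0.242²·720) = 0.001887 K/W
  R_nickel alloy = (1/0.242 − 1/0.277)/(4πk) = 0.5221/(4π·11.5) = 0.003613 K/W
  R_fibreglass batt = (1/0.277 − 1/0.457)/(4πk) = 1.422/(4π·0.0362) = 3.126 K/W
  R_conv,out = 1/(4πr²h) = 1/(4π·0.457²·10.9) = 0.03496 K/W
ΣR = 0.001887 + 0.003613 + 3.126 + 0.03496 = 3.166 K/W
Q = ΔT/ΣR = (-184 °C − 20.6 °C)/3.166 = -64.6 W
(Negative Q ⇒ heat flows inward; heat gain = 64.6 W.)

Q = 64.6 W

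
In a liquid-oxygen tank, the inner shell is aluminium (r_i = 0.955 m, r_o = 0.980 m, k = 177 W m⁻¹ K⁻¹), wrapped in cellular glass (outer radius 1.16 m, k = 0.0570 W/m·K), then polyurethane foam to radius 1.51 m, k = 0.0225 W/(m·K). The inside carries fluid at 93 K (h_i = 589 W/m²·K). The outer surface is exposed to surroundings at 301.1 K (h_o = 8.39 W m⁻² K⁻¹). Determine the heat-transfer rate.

Q = 223 W

Treat each layer as a resistance in series:
  R_conv,in = 1/(4πr²h) = 1/(4π·0.955²·589) = 1.481×10^-4 K/W
  R_aluminium = (1/0.955 − 1/0.980)/(4πk) = 0.02671/(4π·177) = 1.201×10^-5 K/W
  R_cellular glass = (1/0.980 − 1/1.16)/(4πk) = 0.1583/(4π·0.0570) = 0.2211 K/W
  R_polyurethane foam = (1/1.16 − 1/1.51)/(4πk) = 0.1998/(4π·0.0225) = 0.7067 K/W
  R_conv,out = 1/(4πr²h) = 1/(4π·1.51²·8.39) = 0.004160 K/W
ΣR = 1.481×10^-4 + 1.201×10^-5 + 0.2211 + 0.7067 + 0.004160 = 0.9321 K/W
Q = ΔT/ΣR = (93 K − 301.1 K)/0.9321 = -223 W
(Negative Q ⇒ heat flows inward; heat gain = 223 W.)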